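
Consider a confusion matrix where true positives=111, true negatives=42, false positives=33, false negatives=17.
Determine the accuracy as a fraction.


Accuracy = (TP + TN) / (TP + TN + FP + FN) = (111 + 42) / 203 = 153/203.

153/203


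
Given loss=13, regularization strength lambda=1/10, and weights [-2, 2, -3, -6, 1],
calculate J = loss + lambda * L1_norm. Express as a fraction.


L1 norm = sum(|w|) = 14. J = 13 + 1/10 * 14 = 72/5.

72/5


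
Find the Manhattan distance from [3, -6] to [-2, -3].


d = sum of absolute differences: |3--2|=5 + |-6--3|=3 = 8.

8


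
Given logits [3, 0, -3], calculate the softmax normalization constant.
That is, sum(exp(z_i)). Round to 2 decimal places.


Denom = e^3=20.0855 + e^0=1.0000 + e^-3=0.0498. Sum = 21.1353, which rounds to 21.14.

21.14


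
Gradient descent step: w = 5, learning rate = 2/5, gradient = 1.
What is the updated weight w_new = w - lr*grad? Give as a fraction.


w_new = 5 - 2/5 * 1 = 5 - 2/5 = 23/5.

23/5


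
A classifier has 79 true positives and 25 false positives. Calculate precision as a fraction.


Precision = TP / (TP + FP) = 79 / 104 = 79/104.

79/104


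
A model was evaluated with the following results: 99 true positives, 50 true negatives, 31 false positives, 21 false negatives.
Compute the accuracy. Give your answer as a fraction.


Accuracy = (TP + TN) / (TP + TN + FP + FN) = (99 + 50) / 201 = 149/201.

149/201


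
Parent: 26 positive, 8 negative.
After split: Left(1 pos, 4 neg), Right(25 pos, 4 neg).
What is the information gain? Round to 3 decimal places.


H(parent) = 0.7871. H(left) = 0.7219, H(right) = 0.5788. Weighted = (5/34)*0.7219 + (29/34)*0.5788 = 0.5998. IG = 0.7871 - 0.5998 = 0.1873, which rounds to 0.187.

0.187


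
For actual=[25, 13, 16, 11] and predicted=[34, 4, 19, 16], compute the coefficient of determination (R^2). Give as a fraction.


Mean(y) = 65/4. SS_res = 196. SS_tot = 459/4. R^2 = 1 - 196/(459/4) = -325/459.

-325/459


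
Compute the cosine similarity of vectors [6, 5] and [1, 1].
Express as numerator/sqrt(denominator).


dot = 11. |a|^2 = 61, |b|^2 = 2. cos = 11/sqrt(122).

11/sqrt(122)


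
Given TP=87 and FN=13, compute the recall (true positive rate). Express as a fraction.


Recall = TP / (TP + FN) = 87 / 100 = 87/100.

87/100


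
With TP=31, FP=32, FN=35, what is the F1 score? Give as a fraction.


Precision = 31/63 = 31/63. Recall = 31/66 = 31/66. F1 = 2*P*R/(P+R) = 62/129.

62/129


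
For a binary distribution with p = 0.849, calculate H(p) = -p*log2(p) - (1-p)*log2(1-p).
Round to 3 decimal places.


H = -0.849*log2(0.849) - 0.151*log2(0.151) = 0.612.

0.612


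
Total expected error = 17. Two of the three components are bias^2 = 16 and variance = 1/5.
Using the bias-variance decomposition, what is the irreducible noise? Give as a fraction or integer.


Total error = bias^2 + variance + irreducible noise. So irreducible noise = 17 - 16 - 1/5 = 4/5.

4/5


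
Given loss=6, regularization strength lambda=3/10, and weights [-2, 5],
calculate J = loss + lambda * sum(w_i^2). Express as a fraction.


L2 sq norm = sum(w^2) = 29. J = 6 + 3/10 * 29 = 147/10.

147/10


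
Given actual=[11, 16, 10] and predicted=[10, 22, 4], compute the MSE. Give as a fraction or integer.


MSE = (1/3) * ((11-10)^2=1 + (16-22)^2=36 + (10-4)^2=36). Sum = 73. MSE = 73/3.

73/3


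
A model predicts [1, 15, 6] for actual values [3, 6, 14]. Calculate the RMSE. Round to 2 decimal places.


MSE = 49.6667. RMSE = sqrt(49.6667) = 7.05.

7.05


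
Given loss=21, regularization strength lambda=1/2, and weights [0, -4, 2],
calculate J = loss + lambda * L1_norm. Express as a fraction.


L1 norm = sum(|w|) = 6. J = 21 + 1/2 * 6 = 24.

24


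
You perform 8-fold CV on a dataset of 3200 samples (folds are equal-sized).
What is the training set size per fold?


Each validation fold has 3200/8 = 400 samples. Training set = 3200 - 400 = 2800.

2800


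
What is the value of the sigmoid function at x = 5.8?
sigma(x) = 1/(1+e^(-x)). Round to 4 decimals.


sigma(5.8) = 1/(1+e^(-5.8)) = 1/(1+0.003028) = 1/1.003028 = 0.9970.

0.9970


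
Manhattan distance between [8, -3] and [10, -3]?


d = sum of absolute differences: |8-10|=2 + |-3--3|=0 = 2.

2


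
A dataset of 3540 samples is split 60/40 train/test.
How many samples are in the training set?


Test set = 3540 * 40% = 1416. Training set = 3540 - 1416 = 2124.

2124


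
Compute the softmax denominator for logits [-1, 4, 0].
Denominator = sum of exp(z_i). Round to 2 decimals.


Denom = e^-1=0.3679 + e^4=54.5982 + e^0=1.0000. Sum = 55.9661, which rounds to 55.97.

55.97


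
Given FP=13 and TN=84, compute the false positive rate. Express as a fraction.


FPR = FP / (FP + TN) = 13 / 97 = 13/97.

13/97


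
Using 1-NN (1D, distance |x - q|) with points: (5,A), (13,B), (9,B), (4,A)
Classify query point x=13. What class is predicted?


Distances: |5-13|=8, |13-13|=0, |9-13|=4, |4-13|=9. 1 nearest: (13,B). Counts: {'B': 1}. Majority class: B.

B


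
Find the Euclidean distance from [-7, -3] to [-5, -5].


d = sqrt(sum of squared differences). (-7--5)^2=4, (-3--5)^2=4. Sum = 8.

sqrt(8)


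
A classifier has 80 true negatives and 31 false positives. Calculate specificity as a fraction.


Specificity = TN / (TN + FP) = 80 / 111 = 80/111.

80/111


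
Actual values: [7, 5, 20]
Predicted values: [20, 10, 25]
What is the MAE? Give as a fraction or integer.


MAE = (1/3) * (|7-20|=13 + |5-10|=5 + |20-25|=5). Sum = 23. MAE = 23/3.

23/3


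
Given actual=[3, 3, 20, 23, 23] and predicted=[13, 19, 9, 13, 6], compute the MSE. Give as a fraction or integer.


MSE = (1/5) * ((3-13)^2=100 + (3-19)^2=256 + (20-9)^2=121 + (23-13)^2=100 + (23-6)^2=289). Sum = 866. MSE = 866/5.

866/5


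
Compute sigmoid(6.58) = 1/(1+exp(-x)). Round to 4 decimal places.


sigma(6.58) = 1/(1+e^(-6.58)) = 1/(1+0.001388) = 1/1.001388 = 0.9986.

0.9986


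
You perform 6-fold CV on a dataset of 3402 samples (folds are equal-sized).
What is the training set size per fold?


Each validation fold has 3402/6 = 567 samples. Training set = 3402 - 567 = 2835.

2835


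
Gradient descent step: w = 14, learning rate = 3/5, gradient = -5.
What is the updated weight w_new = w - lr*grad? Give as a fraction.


w_new = 14 - 3/5 * -5 = 14 - -3 = 17.

17


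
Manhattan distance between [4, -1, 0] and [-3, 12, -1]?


d = sum of absolute differences: |4--3|=7 + |-1-12|=13 + |0--1|=1 = 21.

21


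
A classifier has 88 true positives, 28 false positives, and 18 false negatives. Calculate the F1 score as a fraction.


Precision = 88/116 = 22/29. Recall = 88/106 = 44/53. F1 = 2*P*R/(P+R) = 88/111.

88/111


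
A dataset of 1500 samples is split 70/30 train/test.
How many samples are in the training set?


Test set = 1500 * 30% = 450. Training set = 1500 - 450 = 1050.

1050


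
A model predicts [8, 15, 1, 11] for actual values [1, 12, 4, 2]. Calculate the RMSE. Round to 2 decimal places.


MSE = 37.0000. RMSE = sqrt(37.0000) = 6.08.

6.08


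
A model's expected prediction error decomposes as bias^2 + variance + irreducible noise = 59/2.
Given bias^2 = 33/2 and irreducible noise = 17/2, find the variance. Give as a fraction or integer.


Total error = bias^2 + variance + irreducible noise. So variance = 59/2 - 33/2 - 17/2 = 9/2.

9/2


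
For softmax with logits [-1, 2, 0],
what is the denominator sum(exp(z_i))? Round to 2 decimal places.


Denom = e^-1=0.3679 + e^2=7.3891 + e^0=1.0000. Sum = 8.7570, which rounds to 8.76.

8.76


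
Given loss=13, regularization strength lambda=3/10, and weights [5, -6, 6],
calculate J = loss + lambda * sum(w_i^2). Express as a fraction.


L2 sq norm = sum(w^2) = 97. J = 13 + 3/10 * 97 = 421/10.

421/10


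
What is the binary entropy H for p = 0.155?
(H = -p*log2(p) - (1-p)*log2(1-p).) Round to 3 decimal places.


H = -0.155*log2(0.155) - 0.845*log2(0.845) = 0.622.

0.622


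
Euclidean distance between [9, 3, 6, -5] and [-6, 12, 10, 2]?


d = sqrt(sum of squared differences). (9--6)^2=225, (3-12)^2=81, (6-10)^2=16, (-5-2)^2=49. Sum = 371.

sqrt(371)


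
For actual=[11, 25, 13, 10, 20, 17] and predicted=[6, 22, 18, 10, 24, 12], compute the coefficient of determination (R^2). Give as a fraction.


Mean(y) = 16. SS_res = 100. SS_tot = 168. R^2 = 1 - 100/(168) = 17/42.

17/42


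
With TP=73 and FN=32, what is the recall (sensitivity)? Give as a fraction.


Recall = TP / (TP + FN) = 73 / 105 = 73/105.

73/105


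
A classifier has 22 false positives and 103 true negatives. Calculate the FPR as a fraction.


FPR = FP / (FP + TN) = 22 / 125 = 22/125.

22/125


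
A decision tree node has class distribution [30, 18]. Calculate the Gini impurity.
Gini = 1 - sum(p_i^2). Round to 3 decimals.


Total = 48. Proportions: 30/48, 18/48. sum(p_i^2) = 0.5312. Gini = 1 - 0.5312 = 0.4688, which rounds to 0.469.

0.469


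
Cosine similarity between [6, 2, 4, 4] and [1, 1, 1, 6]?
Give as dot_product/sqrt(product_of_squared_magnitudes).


dot = 36. |a|^2 = 72, |b|^2 = 39. cos = 36/sqrt(2808).

36/sqrt(2808)


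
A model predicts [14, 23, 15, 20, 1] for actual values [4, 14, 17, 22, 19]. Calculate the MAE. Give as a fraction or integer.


MAE = (1/5) * (|4-14|=10 + |14-23|=9 + |17-15|=2 + |22-20|=2 + |19-1|=18). Sum = 41. MAE = 41/5.

41/5


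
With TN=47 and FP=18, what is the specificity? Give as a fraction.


Specificity = TN / (TN + FP) = 47 / 65 = 47/65.

47/65


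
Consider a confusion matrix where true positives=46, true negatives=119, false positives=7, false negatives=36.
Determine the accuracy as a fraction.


Accuracy = (TP + TN) / (TP + TN + FP + FN) = (46 + 119) / 208 = 165/208.

165/208


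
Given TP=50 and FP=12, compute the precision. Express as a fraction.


Precision = TP / (TP + FP) = 50 / 62 = 25/31.

25/31


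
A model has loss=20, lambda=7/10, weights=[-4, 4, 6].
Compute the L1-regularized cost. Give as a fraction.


L1 norm = sum(|w|) = 14. J = 20 + 7/10 * 14 = 149/5.

149/5


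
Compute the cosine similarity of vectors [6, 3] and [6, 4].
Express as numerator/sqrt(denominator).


dot = 48. |a|^2 = 45, |b|^2 = 52. cos = 48/sqrt(2340).

48/sqrt(2340)


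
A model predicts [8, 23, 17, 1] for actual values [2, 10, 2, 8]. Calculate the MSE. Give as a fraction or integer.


MSE = (1/4) * ((2-8)^2=36 + (10-23)^2=169 + (2-17)^2=225 + (8-1)^2=49). Sum = 479. MSE = 479/4.

479/4


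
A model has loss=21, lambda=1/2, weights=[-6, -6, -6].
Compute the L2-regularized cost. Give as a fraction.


L2 sq norm = sum(w^2) = 108. J = 21 + 1/2 * 108 = 75.

75


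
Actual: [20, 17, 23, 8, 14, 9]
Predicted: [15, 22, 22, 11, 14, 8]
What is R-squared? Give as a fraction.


Mean(y) = 91/6. SS_res = 61. SS_tot = 1073/6. R^2 = 1 - 61/(1073/6) = 707/1073.

707/1073


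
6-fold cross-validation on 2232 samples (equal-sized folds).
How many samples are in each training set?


Each validation fold has 2232/6 = 372 samples. Training set = 2232 - 372 = 1860.

1860


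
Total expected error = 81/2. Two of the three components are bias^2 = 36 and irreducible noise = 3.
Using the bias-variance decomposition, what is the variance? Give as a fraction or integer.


Total error = bias^2 + variance + irreducible noise. So variance = 81/2 - 36 - 3 = 3/2.

3/2


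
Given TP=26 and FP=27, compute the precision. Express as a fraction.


Precision = TP / (TP + FP) = 26 / 53 = 26/53.

26/53


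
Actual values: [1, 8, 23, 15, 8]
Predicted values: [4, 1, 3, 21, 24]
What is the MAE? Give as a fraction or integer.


MAE = (1/5) * (|1-4|=3 + |8-1|=7 + |23-3|=20 + |15-21|=6 + |8-24|=16). Sum = 52. MAE = 52/5.

52/5


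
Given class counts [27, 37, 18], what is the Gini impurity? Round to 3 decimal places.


Total = 82. Proportions: 27/82, 37/82, 18/82. sum(p_i^2) = 0.3602. Gini = 1 - 0.3602 = 0.6398, which rounds to 0.640.

0.640


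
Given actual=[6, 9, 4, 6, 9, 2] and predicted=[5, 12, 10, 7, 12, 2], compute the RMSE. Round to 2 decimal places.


MSE = 9.3333. RMSE = sqrt(9.3333) = 3.06.

3.06


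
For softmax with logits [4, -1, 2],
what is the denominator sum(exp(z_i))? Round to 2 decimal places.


Denom = e^4=54.5982 + e^-1=0.3679 + e^2=7.3891. Sum = 62.3552, which rounds to 62.36.

62.36


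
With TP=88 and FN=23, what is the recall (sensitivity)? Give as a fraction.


Recall = TP / (TP + FN) = 88 / 111 = 88/111.

88/111


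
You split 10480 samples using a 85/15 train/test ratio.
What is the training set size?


Test set = 10480 * 15% = 1572. Training set = 10480 - 1572 = 8908.

8908


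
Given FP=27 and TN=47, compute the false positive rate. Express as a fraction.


FPR = FP / (FP + TN) = 27 / 74 = 27/74.

27/74


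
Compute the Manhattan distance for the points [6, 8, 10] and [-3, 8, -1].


d = sum of absolute differences: |6--3|=9 + |8-8|=0 + |10--1|=11 = 20.

20


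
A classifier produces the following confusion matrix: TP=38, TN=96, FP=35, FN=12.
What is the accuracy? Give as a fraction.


Accuracy = (TP + TN) / (TP + TN + FP + FN) = (38 + 96) / 181 = 134/181.

134/181


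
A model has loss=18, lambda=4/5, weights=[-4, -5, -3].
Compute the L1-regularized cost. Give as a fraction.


L1 norm = sum(|w|) = 12. J = 18 + 4/5 * 12 = 138/5.

138/5


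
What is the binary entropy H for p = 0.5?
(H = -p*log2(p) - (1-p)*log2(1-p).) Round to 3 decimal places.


H = -0.5*log2(0.5) - 0.5*log2(0.5) = 1.000.

1.000


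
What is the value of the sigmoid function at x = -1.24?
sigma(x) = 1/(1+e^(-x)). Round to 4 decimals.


sigma(-1.24) = 1/(1+e^(1.24)) = 1/(1+3.455613) = 1/4.455613 = 0.2244.

0.2244


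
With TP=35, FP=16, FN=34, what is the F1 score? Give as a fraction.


Precision = 35/51 = 35/51. Recall = 35/69 = 35/69. F1 = 2*P*R/(P+R) = 7/12.

7/12


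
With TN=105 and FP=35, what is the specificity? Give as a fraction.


Specificity = TN / (TN + FP) = 105 / 140 = 3/4.

3/4


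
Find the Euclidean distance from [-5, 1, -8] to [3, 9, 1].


d = sqrt(sum of squared differences). (-5-3)^2=64, (1-9)^2=64, (-8-1)^2=81. Sum = 209.

sqrt(209)


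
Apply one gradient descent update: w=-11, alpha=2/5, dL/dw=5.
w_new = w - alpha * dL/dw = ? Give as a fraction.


w_new = -11 - 2/5 * 5 = -11 - 2 = -13.

-13


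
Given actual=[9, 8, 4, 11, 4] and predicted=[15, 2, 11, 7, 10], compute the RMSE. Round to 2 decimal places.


MSE = 34.6000. RMSE = sqrt(34.6000) = 5.88.

5.88


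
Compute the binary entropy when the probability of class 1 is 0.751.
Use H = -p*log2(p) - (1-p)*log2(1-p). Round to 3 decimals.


H = -0.751*log2(0.751) - 0.249*log2(0.249) = 0.810.

0.810


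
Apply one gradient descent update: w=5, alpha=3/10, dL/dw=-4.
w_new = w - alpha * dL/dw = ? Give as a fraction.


w_new = 5 - 3/10 * -4 = 5 - -6/5 = 31/5.

31/5


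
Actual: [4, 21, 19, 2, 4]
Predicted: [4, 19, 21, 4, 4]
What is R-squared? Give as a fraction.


Mean(y) = 10. SS_res = 12. SS_tot = 338. R^2 = 1 - 12/(338) = 163/169.

163/169


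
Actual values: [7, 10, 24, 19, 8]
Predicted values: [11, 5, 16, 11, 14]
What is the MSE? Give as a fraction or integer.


MSE = (1/5) * ((7-11)^2=16 + (10-5)^2=25 + (24-16)^2=64 + (19-11)^2=64 + (8-14)^2=36). Sum = 205. MSE = 41.

41


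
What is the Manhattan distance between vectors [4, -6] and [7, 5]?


d = sum of absolute differences: |4-7|=3 + |-6-5|=11 = 14.

14


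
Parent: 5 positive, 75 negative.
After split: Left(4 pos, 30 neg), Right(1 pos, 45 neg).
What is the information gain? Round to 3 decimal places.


H(parent) = 0.3373. H(left) = 0.5226, H(right) = 0.1511. Weighted = (34/80)*0.5226 + (46/80)*0.1511 = 0.3090. IG = 0.3373 - 0.3090 = 0.0283, which rounds to 0.028.

0.028


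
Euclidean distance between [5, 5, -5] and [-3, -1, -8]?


d = sqrt(sum of squared differences). (5--3)^2=64, (5--1)^2=36, (-5--8)^2=9. Sum = 109.

sqrt(109)


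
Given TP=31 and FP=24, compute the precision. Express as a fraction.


Precision = TP / (TP + FP) = 31 / 55 = 31/55.

31/55


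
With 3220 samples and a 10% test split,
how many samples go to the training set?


Test set = 3220 * 10% = 322. Training set = 3220 - 322 = 2898.

2898


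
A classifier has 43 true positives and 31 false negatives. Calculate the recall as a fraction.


Recall = TP / (TP + FN) = 43 / 74 = 43/74.

43/74


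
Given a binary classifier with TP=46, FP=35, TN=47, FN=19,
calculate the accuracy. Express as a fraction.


Accuracy = (TP + TN) / (TP + TN + FP + FN) = (46 + 47) / 147 = 31/49.

31/49


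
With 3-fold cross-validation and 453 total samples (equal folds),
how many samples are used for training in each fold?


Each validation fold has 453/3 = 151 samples. Training set = 453 - 151 = 302.

302


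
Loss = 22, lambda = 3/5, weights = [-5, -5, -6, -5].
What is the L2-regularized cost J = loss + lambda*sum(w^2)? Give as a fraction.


L2 sq norm = sum(w^2) = 111. J = 22 + 3/5 * 111 = 443/5.

443/5


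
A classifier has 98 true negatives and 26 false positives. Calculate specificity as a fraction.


Specificity = TN / (TN + FP) = 98 / 124 = 49/62.

49/62


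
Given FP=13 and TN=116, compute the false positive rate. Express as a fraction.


FPR = FP / (FP + TN) = 13 / 129 = 13/129.

13/129


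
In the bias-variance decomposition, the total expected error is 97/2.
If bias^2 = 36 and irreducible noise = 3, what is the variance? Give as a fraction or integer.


Total error = bias^2 + variance + irreducible noise. So variance = 97/2 - 36 - 3 = 19/2.

19/2


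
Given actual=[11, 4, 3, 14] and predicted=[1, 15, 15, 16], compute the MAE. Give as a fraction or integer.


MAE = (1/4) * (|11-1|=10 + |4-15|=11 + |3-15|=12 + |14-16|=2). Sum = 35. MAE = 35/4.

35/4


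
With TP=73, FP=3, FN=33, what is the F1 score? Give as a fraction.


Precision = 73/76 = 73/76. Recall = 73/106 = 73/106. F1 = 2*P*R/(P+R) = 73/91.

73/91


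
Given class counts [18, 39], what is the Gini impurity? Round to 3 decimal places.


Total = 57. Proportions: 18/57, 39/57. sum(p_i^2) = 0.5679. Gini = 1 - 0.5679 = 0.4321, which rounds to 0.432.

0.432


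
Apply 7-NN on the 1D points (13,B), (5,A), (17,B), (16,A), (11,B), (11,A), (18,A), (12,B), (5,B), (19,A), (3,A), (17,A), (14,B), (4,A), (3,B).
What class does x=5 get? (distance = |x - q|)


Distances: |13-5|=8, |5-5|=0, |17-5|=12, |16-5|=11, |11-5|=6, |11-5|=6, |18-5|=13, |12-5|=7, |5-5|=0, |19-5|=14, |3-5|=2, |17-5|=12, |14-5|=9, |4-5|=1, |3-5|=2. 7 nearest: (5,A), (5,B), (4,A), (3,A), (3,B), (11,A), (11,B). Counts: {'A': 4, 'B': 3}. Majority class: A.

A


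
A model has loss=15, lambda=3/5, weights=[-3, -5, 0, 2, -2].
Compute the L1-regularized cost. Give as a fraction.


L1 norm = sum(|w|) = 12. J = 15 + 3/5 * 12 = 111/5.

111/5


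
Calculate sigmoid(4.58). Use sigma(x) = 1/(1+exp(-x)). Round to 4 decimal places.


sigma(4.58) = 1/(1+e^(-4.58)) = 1/(1+0.010255) = 1/1.010255 = 0.9898.

0.9898


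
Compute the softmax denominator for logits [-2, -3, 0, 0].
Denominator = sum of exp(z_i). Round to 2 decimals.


Denom = e^-2=0.1353 + e^-3=0.0498 + e^0=1.0000 + e^0=1.0000. Sum = 2.1851, which rounds to 2.19.

2.19


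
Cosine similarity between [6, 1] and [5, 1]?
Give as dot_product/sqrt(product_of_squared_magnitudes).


dot = 31. |a|^2 = 37, |b|^2 = 26. cos = 31/sqrt(962).

31/sqrt(962)


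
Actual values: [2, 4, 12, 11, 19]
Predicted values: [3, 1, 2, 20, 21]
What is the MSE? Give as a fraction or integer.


MSE = (1/5) * ((2-3)^2=1 + (4-1)^2=9 + (12-2)^2=100 + (11-20)^2=81 + (19-21)^2=4). Sum = 195. MSE = 39.

39


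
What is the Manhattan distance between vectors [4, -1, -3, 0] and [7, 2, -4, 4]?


d = sum of absolute differences: |4-7|=3 + |-1-2|=3 + |-3--4|=1 + |0-4|=4 = 11.

11


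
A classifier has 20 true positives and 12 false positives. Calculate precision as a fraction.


Precision = TP / (TP + FP) = 20 / 32 = 5/8.

5/8


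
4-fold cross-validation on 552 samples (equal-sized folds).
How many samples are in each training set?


Each validation fold has 552/4 = 138 samples. Training set = 552 - 138 = 414.

414


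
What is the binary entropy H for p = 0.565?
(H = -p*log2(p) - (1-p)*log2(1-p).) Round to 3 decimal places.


H = -0.565*log2(0.565) - 0.435*log2(0.435) = 0.988.

0.988


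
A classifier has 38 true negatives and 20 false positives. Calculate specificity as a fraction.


Specificity = TN / (TN + FP) = 38 / 58 = 19/29.

19/29


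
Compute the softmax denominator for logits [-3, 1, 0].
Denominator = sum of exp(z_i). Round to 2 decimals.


Denom = e^-3=0.0498 + e^1=2.7183 + e^0=1.0000. Sum = 3.7681, which rounds to 3.77.

3.77


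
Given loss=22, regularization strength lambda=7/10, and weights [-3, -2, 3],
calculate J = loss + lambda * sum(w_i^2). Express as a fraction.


L2 sq norm = sum(w^2) = 22. J = 22 + 7/10 * 22 = 187/5.

187/5


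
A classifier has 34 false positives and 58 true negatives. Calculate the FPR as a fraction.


FPR = FP / (FP + TN) = 34 / 92 = 17/46.

17/46


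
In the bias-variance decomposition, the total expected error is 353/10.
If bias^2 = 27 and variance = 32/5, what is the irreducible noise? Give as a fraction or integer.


Total error = bias^2 + variance + irreducible noise. So irreducible noise = 353/10 - 27 - 32/5 = 19/10.

19/10


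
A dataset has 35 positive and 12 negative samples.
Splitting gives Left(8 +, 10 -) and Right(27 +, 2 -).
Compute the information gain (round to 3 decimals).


H(parent) = 0.8196. H(left) = 0.9911, H(right) = 0.3621. Weighted = (18/47)*0.9911 + (29/47)*0.3621 = 0.6030. IG = 0.8196 - 0.6030 = 0.2166, which rounds to 0.217.

0.217


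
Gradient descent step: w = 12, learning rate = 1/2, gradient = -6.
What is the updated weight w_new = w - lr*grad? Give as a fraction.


w_new = 12 - 1/2 * -6 = 12 - -3 = 15.

15


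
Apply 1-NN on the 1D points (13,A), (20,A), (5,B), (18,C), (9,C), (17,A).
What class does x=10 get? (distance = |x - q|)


Distances: |13-10|=3, |20-10|=10, |5-10|=5, |18-10|=8, |9-10|=1, |17-10|=7. 1 nearest: (9,C). Counts: {'C': 1}. Majority class: C.

C


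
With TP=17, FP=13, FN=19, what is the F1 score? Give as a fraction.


Precision = 17/30 = 17/30. Recall = 17/36 = 17/36. F1 = 2*P*R/(P+R) = 17/33.

17/33


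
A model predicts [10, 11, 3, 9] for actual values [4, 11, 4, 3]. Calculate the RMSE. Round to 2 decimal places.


MSE = 18.2500. RMSE = sqrt(18.2500) = 4.27.

4.27


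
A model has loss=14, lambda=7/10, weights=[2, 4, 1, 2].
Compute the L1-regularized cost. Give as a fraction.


L1 norm = sum(|w|) = 9. J = 14 + 7/10 * 9 = 203/10.

203/10


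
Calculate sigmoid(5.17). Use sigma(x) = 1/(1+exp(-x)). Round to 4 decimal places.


sigma(5.17) = 1/(1+e^(-5.17)) = 1/(1+0.005685) = 1/1.005685 = 0.9943.

0.9943


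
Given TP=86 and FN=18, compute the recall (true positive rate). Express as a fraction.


Recall = TP / (TP + FN) = 86 / 104 = 43/52.

43/52


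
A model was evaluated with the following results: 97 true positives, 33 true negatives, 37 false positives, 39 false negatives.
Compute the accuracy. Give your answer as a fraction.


Accuracy = (TP + TN) / (TP + TN + FP + FN) = (97 + 33) / 206 = 65/103.

65/103


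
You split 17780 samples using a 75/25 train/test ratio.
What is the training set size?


Test set = 17780 * 25% = 4445. Training set = 17780 - 4445 = 13335.

13335


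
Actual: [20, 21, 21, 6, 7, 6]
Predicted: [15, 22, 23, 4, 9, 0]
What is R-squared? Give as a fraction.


Mean(y) = 27/2. SS_res = 74. SS_tot = 619/2. R^2 = 1 - 74/(619/2) = 471/619.

471/619


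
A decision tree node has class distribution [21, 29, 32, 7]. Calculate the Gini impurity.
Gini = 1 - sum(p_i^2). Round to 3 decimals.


Total = 89. Proportions: 21/89, 29/89, 32/89, 7/89. sum(p_i^2) = 0.2973. Gini = 1 - 0.2973 = 0.7027, which rounds to 0.703.

0.703


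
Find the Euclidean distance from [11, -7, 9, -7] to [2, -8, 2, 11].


d = sqrt(sum of squared differences). (11-2)^2=81, (-7--8)^2=1, (9-2)^2=49, (-7-11)^2=324. Sum = 455.

sqrt(455)


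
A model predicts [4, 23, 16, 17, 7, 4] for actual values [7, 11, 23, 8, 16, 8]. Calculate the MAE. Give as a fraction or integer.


MAE = (1/6) * (|7-4|=3 + |11-23|=12 + |23-16|=7 + |8-17|=9 + |16-7|=9 + |8-4|=4). Sum = 44. MAE = 22/3.

22/3


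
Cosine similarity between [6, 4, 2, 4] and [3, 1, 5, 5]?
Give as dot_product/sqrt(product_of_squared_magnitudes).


dot = 52. |a|^2 = 72, |b|^2 = 60. cos = 52/sqrt(4320).

52/sqrt(4320)


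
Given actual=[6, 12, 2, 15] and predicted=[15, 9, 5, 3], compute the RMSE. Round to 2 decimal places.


MSE = 60.7500. RMSE = sqrt(60.7500) = 7.79.

7.79


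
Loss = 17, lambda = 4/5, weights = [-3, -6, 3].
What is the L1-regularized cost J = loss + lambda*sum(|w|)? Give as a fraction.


L1 norm = sum(|w|) = 12. J = 17 + 4/5 * 12 = 133/5.

133/5


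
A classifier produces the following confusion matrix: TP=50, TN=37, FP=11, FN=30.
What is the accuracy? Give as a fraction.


Accuracy = (TP + TN) / (TP + TN + FP + FN) = (50 + 37) / 128 = 87/128.

87/128


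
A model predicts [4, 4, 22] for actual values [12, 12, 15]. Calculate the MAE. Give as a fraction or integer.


MAE = (1/3) * (|12-4|=8 + |12-4|=8 + |15-22|=7). Sum = 23. MAE = 23/3.

23/3


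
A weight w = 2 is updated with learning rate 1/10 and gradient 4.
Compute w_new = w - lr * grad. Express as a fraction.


w_new = 2 - 1/10 * 4 = 2 - 2/5 = 8/5.

8/5


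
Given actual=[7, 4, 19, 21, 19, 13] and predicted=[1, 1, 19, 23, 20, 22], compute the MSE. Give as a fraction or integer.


MSE = (1/6) * ((7-1)^2=36 + (4-1)^2=9 + (19-19)^2=0 + (21-23)^2=4 + (19-20)^2=1 + (13-22)^2=81). Sum = 131. MSE = 131/6.

131/6


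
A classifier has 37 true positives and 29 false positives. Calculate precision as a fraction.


Precision = TP / (TP + FP) = 37 / 66 = 37/66.

37/66


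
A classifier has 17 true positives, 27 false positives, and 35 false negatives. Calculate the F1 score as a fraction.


Precision = 17/44 = 17/44. Recall = 17/52 = 17/52. F1 = 2*P*R/(P+R) = 17/48.

17/48


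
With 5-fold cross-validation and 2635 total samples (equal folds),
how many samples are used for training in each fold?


Each validation fold has 2635/5 = 527 samples. Training set = 2635 - 527 = 2108.

2108


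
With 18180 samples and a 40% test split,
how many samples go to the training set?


Test set = 18180 * 40% = 7272. Training set = 18180 - 7272 = 10908.

10908


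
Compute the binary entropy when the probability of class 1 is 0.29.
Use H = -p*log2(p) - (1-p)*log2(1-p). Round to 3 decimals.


H = -0.29*log2(0.29) - 0.71*log2(0.71) = 0.869.

0.869


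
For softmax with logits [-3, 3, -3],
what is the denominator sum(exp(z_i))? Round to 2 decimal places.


Denom = e^-3=0.0498 + e^3=20.0855 + e^-3=0.0498. Sum = 20.1851, which rounds to 20.19.

20.19


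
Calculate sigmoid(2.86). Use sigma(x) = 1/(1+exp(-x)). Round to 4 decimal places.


sigma(2.86) = 1/(1+e^(-2.86)) = 1/(1+0.057269) = 1/1.057269 = 0.9458.

0.9458


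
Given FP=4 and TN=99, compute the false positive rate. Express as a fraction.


FPR = FP / (FP + TN) = 4 / 103 = 4/103.

4/103


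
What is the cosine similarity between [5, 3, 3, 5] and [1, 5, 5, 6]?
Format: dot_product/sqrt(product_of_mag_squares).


dot = 65. |a|^2 = 68, |b|^2 = 87. cos = 65/sqrt(5916).

65/sqrt(5916)


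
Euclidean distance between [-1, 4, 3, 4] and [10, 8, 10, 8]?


d = sqrt(sum of squared differences). (-1-10)^2=121, (4-8)^2=16, (3-10)^2=49, (4-8)^2=16. Sum = 202.

sqrt(202)


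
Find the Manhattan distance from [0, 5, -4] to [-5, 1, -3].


d = sum of absolute differences: |0--5|=5 + |5-1|=4 + |-4--3|=1 = 10.

10


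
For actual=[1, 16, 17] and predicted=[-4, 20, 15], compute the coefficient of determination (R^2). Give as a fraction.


Mean(y) = 34/3. SS_res = 45. SS_tot = 482/3. R^2 = 1 - 45/(482/3) = 347/482.

347/482


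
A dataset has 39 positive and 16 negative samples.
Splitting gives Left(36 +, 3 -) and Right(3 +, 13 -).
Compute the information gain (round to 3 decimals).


H(parent) = 0.8699. H(left) = 0.3912, H(right) = 0.6962. Weighted = (39/55)*0.3912 + (16/55)*0.6962 = 0.4799. IG = 0.8699 - 0.4799 = 0.3900, which rounds to 0.390.

0.390


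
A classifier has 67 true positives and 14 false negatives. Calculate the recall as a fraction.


Recall = TP / (TP + FN) = 67 / 81 = 67/81.

67/81


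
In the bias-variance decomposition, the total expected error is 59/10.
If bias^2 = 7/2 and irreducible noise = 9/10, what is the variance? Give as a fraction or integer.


Total error = bias^2 + variance + irreducible noise. So variance = 59/10 - 7/2 - 9/10 = 3/2.

3/2


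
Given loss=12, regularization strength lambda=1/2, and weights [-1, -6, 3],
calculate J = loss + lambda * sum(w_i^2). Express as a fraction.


L2 sq norm = sum(w^2) = 46. J = 12 + 1/2 * 46 = 35.

35


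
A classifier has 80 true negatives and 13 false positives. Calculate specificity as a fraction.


Specificity = TN / (TN + FP) = 80 / 93 = 80/93.

80/93


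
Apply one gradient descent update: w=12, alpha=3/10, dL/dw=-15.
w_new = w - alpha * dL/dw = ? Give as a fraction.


w_new = 12 - 3/10 * -15 = 12 - -9/2 = 33/2.

33/2


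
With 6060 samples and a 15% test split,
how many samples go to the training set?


Test set = 6060 * 15% = 909. Training set = 6060 - 909 = 5151.

5151


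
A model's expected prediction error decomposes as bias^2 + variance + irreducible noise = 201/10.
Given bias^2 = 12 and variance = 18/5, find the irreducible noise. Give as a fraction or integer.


Total error = bias^2 + variance + irreducible noise. So irreducible noise = 201/10 - 12 - 18/5 = 9/2.

9/2


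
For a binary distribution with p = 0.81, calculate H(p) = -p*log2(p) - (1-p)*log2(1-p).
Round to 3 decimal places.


H = -0.81*log2(0.81) - 0.19*log2(0.19) = 0.701.

0.701


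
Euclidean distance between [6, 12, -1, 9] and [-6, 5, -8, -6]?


d = sqrt(sum of squared differences). (6--6)^2=144, (12-5)^2=49, (-1--8)^2=49, (9--6)^2=225. Sum = 467.

sqrt(467)


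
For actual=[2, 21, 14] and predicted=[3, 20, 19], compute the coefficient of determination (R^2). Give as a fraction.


Mean(y) = 37/3. SS_res = 27. SS_tot = 554/3. R^2 = 1 - 27/(554/3) = 473/554.

473/554


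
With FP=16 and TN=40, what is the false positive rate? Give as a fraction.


FPR = FP / (FP + TN) = 16 / 56 = 2/7.

2/7


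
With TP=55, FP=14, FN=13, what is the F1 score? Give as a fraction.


Precision = 55/69 = 55/69. Recall = 55/68 = 55/68. F1 = 2*P*R/(P+R) = 110/137.

110/137


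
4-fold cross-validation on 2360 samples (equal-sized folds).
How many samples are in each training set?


Each validation fold has 2360/4 = 590 samples. Training set = 2360 - 590 = 1770.

1770


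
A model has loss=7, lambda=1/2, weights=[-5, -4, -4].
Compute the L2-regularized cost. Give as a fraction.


L2 sq norm = sum(w^2) = 57. J = 7 + 1/2 * 57 = 71/2.

71/2


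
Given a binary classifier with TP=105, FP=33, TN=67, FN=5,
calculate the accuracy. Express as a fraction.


Accuracy = (TP + TN) / (TP + TN + FP + FN) = (105 + 67) / 210 = 86/105.

86/105


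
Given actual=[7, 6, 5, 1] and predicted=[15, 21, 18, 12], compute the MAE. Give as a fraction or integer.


MAE = (1/4) * (|7-15|=8 + |6-21|=15 + |5-18|=13 + |1-12|=11). Sum = 47. MAE = 47/4.

47/4


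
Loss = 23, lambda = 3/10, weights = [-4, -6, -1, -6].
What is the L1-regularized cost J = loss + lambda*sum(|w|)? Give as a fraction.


L1 norm = sum(|w|) = 17. J = 23 + 3/10 * 17 = 281/10.

281/10


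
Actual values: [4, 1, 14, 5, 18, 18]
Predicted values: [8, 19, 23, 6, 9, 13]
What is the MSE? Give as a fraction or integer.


MSE = (1/6) * ((4-8)^2=16 + (1-19)^2=324 + (14-23)^2=81 + (5-6)^2=1 + (18-9)^2=81 + (18-13)^2=25). Sum = 528. MSE = 88.

88


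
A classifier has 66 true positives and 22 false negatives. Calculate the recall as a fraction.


Recall = TP / (TP + FN) = 66 / 88 = 3/4.

3/4


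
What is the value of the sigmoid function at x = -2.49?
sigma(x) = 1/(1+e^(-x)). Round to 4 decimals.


sigma(-2.49) = 1/(1+e^(2.49)) = 1/(1+12.061276) = 1/13.061276 = 0.0766.

0.0766


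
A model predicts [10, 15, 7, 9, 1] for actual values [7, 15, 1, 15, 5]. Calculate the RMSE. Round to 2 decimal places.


MSE = 19.4000. RMSE = sqrt(19.4000) = 4.40.

4.40


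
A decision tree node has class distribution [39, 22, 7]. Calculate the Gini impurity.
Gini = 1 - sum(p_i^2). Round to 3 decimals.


Total = 68. Proportions: 39/68, 22/68, 7/68. sum(p_i^2) = 0.4442. Gini = 1 - 0.4442 = 0.5558, which rounds to 0.556.

0.556


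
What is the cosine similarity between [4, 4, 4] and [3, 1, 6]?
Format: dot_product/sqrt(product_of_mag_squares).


dot = 40. |a|^2 = 48, |b|^2 = 46. cos = 40/sqrt(2208).

40/sqrt(2208)


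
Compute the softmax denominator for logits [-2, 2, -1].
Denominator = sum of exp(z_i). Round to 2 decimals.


Denom = e^-2=0.1353 + e^2=7.3891 + e^-1=0.3679. Sum = 7.8923, which rounds to 7.89.

7.89


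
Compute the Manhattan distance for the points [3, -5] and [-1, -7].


d = sum of absolute differences: |3--1|=4 + |-5--7|=2 = 6.

6


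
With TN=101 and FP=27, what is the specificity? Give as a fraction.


Specificity = TN / (TN + FP) = 101 / 128 = 101/128.

101/128


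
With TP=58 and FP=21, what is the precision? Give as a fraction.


Precision = TP / (TP + FP) = 58 / 79 = 58/79.

58/79


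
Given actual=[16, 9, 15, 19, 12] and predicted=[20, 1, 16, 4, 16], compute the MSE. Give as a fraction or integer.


MSE = (1/5) * ((16-20)^2=16 + (9-1)^2=64 + (15-16)^2=1 + (19-4)^2=225 + (12-16)^2=16). Sum = 322. MSE = 322/5.

322/5


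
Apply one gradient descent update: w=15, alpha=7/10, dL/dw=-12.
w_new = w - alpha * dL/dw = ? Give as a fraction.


w_new = 15 - 7/10 * -12 = 15 - -42/5 = 117/5.

117/5


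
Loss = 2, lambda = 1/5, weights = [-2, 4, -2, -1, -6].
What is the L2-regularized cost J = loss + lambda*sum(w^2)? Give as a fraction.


L2 sq norm = sum(w^2) = 61. J = 2 + 1/5 * 61 = 71/5.

71/5


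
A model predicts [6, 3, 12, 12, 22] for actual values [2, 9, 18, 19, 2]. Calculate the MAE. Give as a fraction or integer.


MAE = (1/5) * (|2-6|=4 + |9-3|=6 + |18-12|=6 + |19-12|=7 + |2-22|=20). Sum = 43. MAE = 43/5.

43/5


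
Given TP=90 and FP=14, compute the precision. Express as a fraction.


Precision = TP / (TP + FP) = 90 / 104 = 45/52.

45/52


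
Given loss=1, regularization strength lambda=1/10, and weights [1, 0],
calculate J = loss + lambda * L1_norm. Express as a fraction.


L1 norm = sum(|w|) = 1. J = 1 + 1/10 * 1 = 11/10.

11/10


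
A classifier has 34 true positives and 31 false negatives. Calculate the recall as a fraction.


Recall = TP / (TP + FN) = 34 / 65 = 34/65.

34/65


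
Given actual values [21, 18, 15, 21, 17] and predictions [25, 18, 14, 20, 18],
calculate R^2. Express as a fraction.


Mean(y) = 92/5. SS_res = 19. SS_tot = 136/5. R^2 = 1 - 19/(136/5) = 41/136.

41/136


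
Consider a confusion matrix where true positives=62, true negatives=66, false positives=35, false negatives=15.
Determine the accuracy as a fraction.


Accuracy = (TP + TN) / (TP + TN + FP + FN) = (62 + 66) / 178 = 64/89.

64/89


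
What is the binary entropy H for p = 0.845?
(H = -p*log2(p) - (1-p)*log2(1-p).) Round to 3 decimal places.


H = -0.845*log2(0.845) - 0.155*log2(0.155) = 0.622.

0.622


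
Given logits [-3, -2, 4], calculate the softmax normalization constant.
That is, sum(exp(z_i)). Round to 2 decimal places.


Denom = e^-3=0.0498 + e^-2=0.1353 + e^4=54.5982. Sum = 54.7833, which rounds to 54.78.

54.78


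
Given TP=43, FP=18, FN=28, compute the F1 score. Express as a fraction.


Precision = 43/61 = 43/61. Recall = 43/71 = 43/71. F1 = 2*P*R/(P+R) = 43/66.

43/66


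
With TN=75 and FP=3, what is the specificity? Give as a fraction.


Specificity = TN / (TN + FP) = 75 / 78 = 25/26.

25/26


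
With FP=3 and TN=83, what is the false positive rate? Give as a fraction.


FPR = FP / (FP + TN) = 3 / 86 = 3/86.

3/86


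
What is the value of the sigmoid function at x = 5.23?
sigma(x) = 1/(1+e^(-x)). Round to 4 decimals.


sigma(5.23) = 1/(1+e^(-5.23)) = 1/(1+0.005354) = 1/1.005354 = 0.9947.

0.9947


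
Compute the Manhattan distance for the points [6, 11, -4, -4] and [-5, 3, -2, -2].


d = sum of absolute differences: |6--5|=11 + |11-3|=8 + |-4--2|=2 + |-4--2|=2 = 23.

23


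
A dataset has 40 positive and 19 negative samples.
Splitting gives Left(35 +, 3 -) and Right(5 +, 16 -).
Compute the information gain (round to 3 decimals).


H(parent) = 0.9066. H(left) = 0.3985, H(right) = 0.7919. Weighted = (38/59)*0.3985 + (21/59)*0.7919 = 0.5385. IG = 0.9066 - 0.5385 = 0.3681, which rounds to 0.368.

0.368


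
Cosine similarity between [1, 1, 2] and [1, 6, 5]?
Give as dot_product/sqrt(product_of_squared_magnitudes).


dot = 17. |a|^2 = 6, |b|^2 = 62. cos = 17/sqrt(372).

17/sqrt(372)


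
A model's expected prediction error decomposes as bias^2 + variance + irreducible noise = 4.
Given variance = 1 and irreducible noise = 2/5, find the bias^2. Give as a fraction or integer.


Total error = bias^2 + variance + irreducible noise. So bias^2 = 4 - 1 - 2/5 = 13/5.

13/5


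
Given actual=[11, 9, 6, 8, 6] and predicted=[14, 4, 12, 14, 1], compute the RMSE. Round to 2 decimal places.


MSE = 26.2000. RMSE = sqrt(26.2000) = 5.12.

5.12


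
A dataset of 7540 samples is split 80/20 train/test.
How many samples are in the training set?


Test set = 7540 * 20% = 1508. Training set = 7540 - 1508 = 6032.

6032


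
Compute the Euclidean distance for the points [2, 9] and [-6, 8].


d = sqrt(sum of squared differences). (2--6)^2=64, (9-8)^2=1. Sum = 65.

sqrt(65)


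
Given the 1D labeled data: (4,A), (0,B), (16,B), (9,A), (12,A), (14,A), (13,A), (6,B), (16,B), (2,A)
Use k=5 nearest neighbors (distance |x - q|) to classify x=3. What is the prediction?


Distances: |4-3|=1, |0-3|=3, |16-3|=13, |9-3|=6, |12-3|=9, |14-3|=11, |13-3|=10, |6-3|=3, |16-3|=13, |2-3|=1. 5 nearest: (4,A), (2,A), (0,B), (6,B), (9,A). Counts: {'A': 3, 'B': 2}. Majority class: A.

A


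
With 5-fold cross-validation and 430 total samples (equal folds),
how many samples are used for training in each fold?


Each validation fold has 430/5 = 86 samples. Training set = 430 - 86 = 344.

344


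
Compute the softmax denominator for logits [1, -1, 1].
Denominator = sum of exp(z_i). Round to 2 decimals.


Denom = e^1=2.7183 + e^-1=0.3679 + e^1=2.7183. Sum = 5.8045, which rounds to 5.80.

5.80


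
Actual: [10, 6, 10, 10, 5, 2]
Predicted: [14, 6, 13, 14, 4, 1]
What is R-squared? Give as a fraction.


Mean(y) = 43/6. SS_res = 43. SS_tot = 341/6. R^2 = 1 - 43/(341/6) = 83/341.

83/341


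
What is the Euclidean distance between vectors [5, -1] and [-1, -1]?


d = sqrt(sum of squared differences). (5--1)^2=36, (-1--1)^2=0. Sum = 36.

6


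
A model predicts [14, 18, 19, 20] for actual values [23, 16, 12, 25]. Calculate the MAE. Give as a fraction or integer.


MAE = (1/4) * (|23-14|=9 + |16-18|=2 + |12-19|=7 + |25-20|=5). Sum = 23. MAE = 23/4.

23/4
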